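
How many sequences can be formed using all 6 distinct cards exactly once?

The number of ways to arrange 6 distinct objects is 6!.

Final answer: 6! = 720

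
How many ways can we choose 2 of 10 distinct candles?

C(10,2) = 10!/(2! x (10-2)!).

Final answer: C(10,2) = 45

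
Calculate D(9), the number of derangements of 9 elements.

D(n) = (n-1)(D(n-1) + D(n-2)), D(0)=1, D(1)=0.
D(2) = 1 x (0 + 1) = 1
D(3) = 2 x (1 + 0) = 2
D(4) = 3 x (2 + 1) = 9
D(5) = 4 x (9 + 2) = 44
D(6) = 5 x (44 + 9) = 265
D(7) = 6 x (265 + 44) = 1854
D(8) = 7 x (1854 + 265) = 14833
D(9) = 8 x (D(8) + D(7)) = 8 x (14833 + 1854)

Final answer: D(9) = 133496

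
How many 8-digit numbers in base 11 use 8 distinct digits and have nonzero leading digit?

The leading digit has 10 choices (anything but zero); the next has 10 (anything but the first), then 9, and so on, one fewer each time.
Total: 10 x 10 x 9 x 8 x 7 x 6 x 5 x 4.

Final answer: 6048000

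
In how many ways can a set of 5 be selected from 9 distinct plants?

C(9,5) = 9!/(5! x (9-5)!).

Final answer: C(9,5) = 126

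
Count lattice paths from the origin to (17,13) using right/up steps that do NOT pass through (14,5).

Total paths to (17,13): C(30,13) = 119759850.
Paths through (14,5): C(19,5) x C(11,8) = 1918620.
Avoiding (14,5): 119759850 - 1918620.

Final answer: 117841230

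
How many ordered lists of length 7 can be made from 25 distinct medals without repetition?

P(25,7) = 25!/(25-7)! = 25!/18!.

Final answer: P(25,7) = 2422728000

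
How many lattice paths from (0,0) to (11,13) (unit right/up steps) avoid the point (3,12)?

Total paths to (11,13): C(24,13) = 2496144.
Paths through (3,12): C(15,12) x C(9,1) = 4095.
Avoiding (3,12): 2496144 - 4095.

Final answer: 2492049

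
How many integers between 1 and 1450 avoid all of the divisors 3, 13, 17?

|div by 3|=483, |div by 13|=111, |div by 17|=85.
|div by 3&13|=37, |div by 3&17|=28, |div by 13&17|=6, |div by all|=2.
By inclusion-exclusion, divisible by at least one: 483+111+85-37-28-6+2 = 610.
Not divisible by any: 1450 - 610.

Final answer: 840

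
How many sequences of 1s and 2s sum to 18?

Let f(n) count the ways. The last step is size 1 or 2, so f(n) = f(n-1) + f(n-2) with f(1)=1, f(2)=2.
Computing successive values: f(1)=1, f(2)=2, f(3)=3, f(4)=5, f(5)=8, f(6)=13, f(7)=21, f(8)=34, f(9)=55, f(10)=89, f(11)=144, f(12)=233, f(13)=377, f(14)=610, f(15)=987, f(16)=1597, f(17)=2584, f(18)=4181.

Final answer: 4181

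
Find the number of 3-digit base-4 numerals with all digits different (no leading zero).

The leading digit has 3 choices (anything but zero); the next has 3 (anything but the first), then 2, and so on, one fewer each time.
Total: 3 x 3 x 2.

Final answer: 18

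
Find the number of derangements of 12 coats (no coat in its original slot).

Derangements satisfy D(n) = (n-1)(D(n-1) + D(n-2)), starting from D(0)=1, D(1)=0.
D(2) = 1 x (0 + 1) = 1
D(3) = 2 x (1 + 0) = 2
D(4) = 3 x (2 + 1) = 9
D(5) = 4 x (9 + 2) = 44
D(6) = 5 x (44 + 9) = 265
D(7) = 6 x (265 + 44) = 1854
D(8) = 7 x (1854 + 265) = 14833
D(9) = 8 x (14833 + 1854) = 133496
D(10) = 9 x (133496 + 14833) = 1334961
D(11) = 10 x (1334961 + 133496) = 14684570
D(12) = 11 x (D(11) + D(10)) = 11 x (14684570 + 1334961)

Final answer: D(12) = 176214841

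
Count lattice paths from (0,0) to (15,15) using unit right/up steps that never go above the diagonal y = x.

Total monotonic paths to (15,15): C(30,15) = 155117520.
A path is bad iff it touches y = x + 1; reflecting its initial segment maps bad paths bijectively onto all paths to (14,16), of which there are C(30,16) = 145422675.
Valid Dyck paths: 155117520 - 145422675.
(These counts are the Catalan numbers.)

Final answer: C_{15} = 9694845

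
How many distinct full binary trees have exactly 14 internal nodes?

The structures are counted by the Catalan number C_n. Here n = 14.
Using C_0 = 1 and C_(k+1) = C_k x 2(2k+1)/(k+2), build up term by term: C_1=1, C_2=2, C_3=5, C_4=14, C_5=42, C_6=132, C_7=429, C_8=1430, C_9=4862, C_10=16796, C_11=58786, C_12=208012, C_13=742900, C_14=2674440.

Final answer: C_{14} = 2674440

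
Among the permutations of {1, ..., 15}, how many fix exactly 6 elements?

Choose which 6 elements are fixed: C(15,6) = 5005.
Derange the remaining 9 using D(j) = (j-1)(D(j-1) + D(j-2)), D(0)=1, D(1)=0: D(2)=1, D(3)=2, D(4)=9, D(5)=44, D(6)=265, D(7)=1854, D(8)=14833, D(9)=133496.
Total: 5005 x 133496.

Final answer: C(15,6) D(9) = 668147480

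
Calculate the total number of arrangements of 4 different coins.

The number of ways to arrange 4 distinct objects is 4!.

Final answer: 4! = 24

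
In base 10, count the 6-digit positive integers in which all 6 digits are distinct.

First digit: 9 (nonzero). Second: 9 (not first). Third: 8, etc.
Total: 9 x 9 x 8 x 7 x 6 x 5.

Final answer: 136080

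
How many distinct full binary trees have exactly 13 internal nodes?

This is counted by the nth Catalan number C_n. Here n = 13.
C_n = C(2n,n)/(n+1), so C_{13} = C(26,13)/14 = 10400600/14.

Final answer: C_{13} = 742900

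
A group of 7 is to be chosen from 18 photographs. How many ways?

C(18,7) = 18!/(7! x 11!).

Final answer: \binom{18}{7} = 31824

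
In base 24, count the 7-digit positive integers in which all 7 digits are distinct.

First digit: 23 (nonzero). Second: 23 (not first). Third: 22, etc.
Total: 23 x 23 x 22 x 21 x 20 x 19 x 18.

Final answer: 1671682320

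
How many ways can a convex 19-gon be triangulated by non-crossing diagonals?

This is counted by the nth Catalan number C_n. Here n = 19 - 2 = 17.
C_n = C(2n,n)/(n+1), so C_{17} = C(34,17)/18 = 2333606220/18.

Final answer: C_{17} = 129644790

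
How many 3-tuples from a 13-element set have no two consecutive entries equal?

Let g(n) count such strings. g(1) = 13, and each valid string of length n-1 extends in 12 ways (any symbol but the last), so g(n) = 12 g(n-1).
Total: g(3) = 13 x 12^2.

Final answer: 13 x 12^{2} = 1872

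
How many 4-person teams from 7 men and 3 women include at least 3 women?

Sum over valid woman counts:
C(3,3)C(7,1).

Final answer: 7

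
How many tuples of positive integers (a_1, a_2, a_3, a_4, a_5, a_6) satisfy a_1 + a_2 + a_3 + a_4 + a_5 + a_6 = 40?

Substitute a'_i = a_i - 1 (so a'_i >= 0). Then sum a'_i = 40 - 6 = 34.
Stars and bars: C(34+6-1, 6-1) = C(39,5).

Final answer: C(39,5) = 575757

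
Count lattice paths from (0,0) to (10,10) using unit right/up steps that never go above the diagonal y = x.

Total monotonic paths to (10,10): C(20,10) = 184756.
Reflecting each bad path at its first crossing gives a bijection with paths to (9,11): C(20,11) = 167960.
Valid Dyck paths: 184756 - 167960.
(These counts are the Catalan numbers.)

Final answer: C_{10} = 16796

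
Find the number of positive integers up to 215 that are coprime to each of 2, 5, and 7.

|div by 2|=107, |div by 5|=43, |div by 7|=30.
|div by 2&5|=21, |div by 2&7|=15, |div by 5&7|=6, |div by all|=3.
By inclusion-exclusion, divisible by at least one: 107+43+30-21-15-6+3 = 141.
Not divisible by any: 215 - 141.

Final answer: 74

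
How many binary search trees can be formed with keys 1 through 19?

This is a standard Catalan-number count: the answer is C_n. Here n = 19.
Using C_0 = 1 and C_(k+1) = C_k x 2(2k+1)/(k+2), build up term by term: C_1=1, C_2=2, C_3=5, C_4=14, C_5=42, C_6=132, C_7=429, C_8=1430, C_9=4862, C_10=16796, C_11=58786, C_12=208012, C_13=742900, C_14=2674440, C_15=9694845, C_16=35357670, C_17=129644790, C_18=477638700, C_19=1767263190.

Final answer: C_{19} = 1767263190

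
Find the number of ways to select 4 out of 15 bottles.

C(15,4) = 15!/(4! x (15-4)!).

Final answer: C(15,4) = 1365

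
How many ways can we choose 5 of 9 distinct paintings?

C(9,5) = 9!/(5! x (9-5)!).

Final answer: C(9,5) = 126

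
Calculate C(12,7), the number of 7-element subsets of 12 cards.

C(12,7) = 12!/(7! x (12-7)!).

Final answer: C(12,7) = 792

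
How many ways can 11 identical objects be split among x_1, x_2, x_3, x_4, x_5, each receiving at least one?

Substitute x'_i = x_i - 1 (so x'_i >= 0). Then sum x'_i = 11 - 5 = 6.
Stars and bars: C(6+5-1, 5-1) = C(10,4).

Final answer: C(10,4) = 210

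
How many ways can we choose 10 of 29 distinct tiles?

C(29,10) = 29!/(10! x 19!).

Final answer: \binom{29}{10} = 20030010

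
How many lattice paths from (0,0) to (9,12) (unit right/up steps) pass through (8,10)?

Paths (0,0)->(8,10): C(18,10) = 43758.
Paths (8,10)->(9,12): C(3,2) = 3.
By multiplication principle: 43758 x 3.

Final answer: 131274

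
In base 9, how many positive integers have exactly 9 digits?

In base 9, the leading digit has 8 choices (1..8); each of the remaining 8 digits has 9 choices.
Total: 8 x 9^8.

Final answer: 344373768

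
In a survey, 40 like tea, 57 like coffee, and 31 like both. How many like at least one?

|A union B| = |A| + |B| - |A intersect B| = 40 + 57 - 31.

Final answer: 66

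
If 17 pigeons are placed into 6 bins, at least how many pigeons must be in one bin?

By the pigeonhole principle: ceiling(17/6).

Final answer: 3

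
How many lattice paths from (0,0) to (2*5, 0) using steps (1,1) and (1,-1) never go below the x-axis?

Total monotonic paths to (5,5): C(10,5) = 252.
Reflecting each bad path at its first crossing gives a bijection with paths to (4,6): C(10,6) = 210.
Valid Dyck paths: 252 - 210.
(This is the Catalan number C_{5}.)

Final answer: C_{5} = 42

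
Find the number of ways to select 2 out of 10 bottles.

C(10,2) = 10!/(2! x (10-2)!).

Final answer: C(10,2) = 45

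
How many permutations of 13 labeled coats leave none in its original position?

D(n) = (n-1)(D(n-1) + D(n-2)), D(0)=1, D(1)=0.
D(2) = 1 x (0 + 1) = 1
D(3) = 2 x (1 + 0) = 2
D(4) = 3 x (2 + 1) = 9
D(5) = 4 x (9 + 2) = 44
D(6) = 5 x (44 + 9) = 265
D(7) = 6 x (265 + 44) = 1854
D(8) = 7 x (1854 + 265) = 14833
D(9) = 8 x (14833 + 1854) = 133496
D(10) = 9 x (133496 + 14833) = 1334961
D(11) = 10 x (1334961 + 133496) = 14684570
D(12) = 11 x (14684570 + 1334961) = 176214841
D(13) = 12 x (D(12) + D(11)) = 12 x (176214841 + 14684570)

Final answer: D(13) = 2290792932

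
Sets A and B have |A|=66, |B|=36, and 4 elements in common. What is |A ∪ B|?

|A union B| = |A| + |B| - |A intersect B| = 66 + 36 - 4.

Final answer: 98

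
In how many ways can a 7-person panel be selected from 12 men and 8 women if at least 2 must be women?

Sum over valid woman counts:
C(8,2)C(12,5) = 22176
C(8,3)C(12,4) = 27720
C(8,4)C(12,3) = 15400
C(8,5)C(12,2) = 3696
C(8,6)C(12,1) = 336
C(8,7)C(12,0) = 8
Total: 22176 + 27720 + 15400 + 3696 + 336 + 8.

Final answer: 69336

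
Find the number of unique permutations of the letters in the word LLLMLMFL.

Letters (F:1, L:5, M:2). Total letters: 8.
Permutations = 8!/(5! x 2!).

Final answer: 168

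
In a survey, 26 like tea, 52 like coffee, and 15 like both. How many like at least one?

|A union B| = |A| + |B| - |A intersect B| = 26 + 52 - 15.

Final answer: 63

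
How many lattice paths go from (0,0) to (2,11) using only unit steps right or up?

Each path has 2 right steps and 11 up steps in some order (13 steps total).
Choose which 11 of the 13 steps are up: C(13,11).

Final answer: C(13,11) = 78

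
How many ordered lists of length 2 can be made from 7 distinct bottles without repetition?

P(7,2) = 7!/(7-2)! = 7!/5!.

Final answer: P(7,2) = 42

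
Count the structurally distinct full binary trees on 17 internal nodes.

The structures are counted by the Catalan number C_n. Here n = 17.
C_n = (2n)!/(n!(n+1)!), so C_{17} = 34!/(17! x 18!) = C(34,17)/18 = 2333606220/18.

Final answer: C_{17} = 129644790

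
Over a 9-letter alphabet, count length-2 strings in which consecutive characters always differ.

Let g(n) count such strings. g(1) = 9, and each valid string of length n-1 extends in 8 ways (any symbol but the last), so g(n) = 8 g(n-1).
Total: g(2) = 9 x 8^1.

Final answer: 9 x 8^{1} = 72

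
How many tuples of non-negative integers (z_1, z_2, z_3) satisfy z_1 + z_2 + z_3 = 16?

Stars and bars with 16 stars and 2 bars:
C(16+3-1, 3-1) = C(18,2).

Final answer: C(18,2) = 153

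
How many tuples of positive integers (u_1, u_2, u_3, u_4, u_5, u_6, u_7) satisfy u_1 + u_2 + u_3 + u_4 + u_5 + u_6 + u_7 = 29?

Substitute u'_i = u_i - 1 (so u'_i >= 0). Then sum u'_i = 29 - 7 = 22.
Stars and bars: C(22+7-1, 7-1) = C(28,6).

Final answer: C(28,6) = 376740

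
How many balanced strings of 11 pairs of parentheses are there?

This is a standard Catalan-number count: the answer is C_n. Here n = 11 (pairs).
C_n = C(2n,n) - C(2n,n+1), so C_{11} = C(22,11) - C(22,12) = 705432 - 646646.

Final answer: C_{11} = 58786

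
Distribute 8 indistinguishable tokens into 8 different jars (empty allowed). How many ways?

Stars and bars: C(n+k-1, k-1) = C(15,7).

Final answer: C(15,7) = 6435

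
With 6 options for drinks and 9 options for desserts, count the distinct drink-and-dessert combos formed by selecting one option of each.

By the multiplication principle: 6 x 9.

Final answer: 54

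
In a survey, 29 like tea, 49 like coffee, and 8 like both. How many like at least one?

|A union B| = |A| + |B| - |A intersect B| = 29 + 49 - 8.

Final answer: 70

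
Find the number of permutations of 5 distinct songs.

The number of ways to arrange 5 distinct objects is 5!.

Final answer: 5! = 120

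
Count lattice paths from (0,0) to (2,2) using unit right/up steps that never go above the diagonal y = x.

Total monotonic paths to (2,2): C(4,2) = 6.
A path is bad iff it touches y = x + 1; reflecting its initial segment maps bad paths bijectively onto all paths to (1,3), of which there are C(4,3) = 4.
Valid Dyck paths: 6 - 4.
(Equivalently, C_{2} = C(4,2)/3 = 6/3.)

Final answer: C_{2} = 2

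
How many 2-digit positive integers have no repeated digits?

First digit: 9 (not 0). Second: 9 (not first). Third: 8, etc.
Total: 9 x 9.

Final answer: 81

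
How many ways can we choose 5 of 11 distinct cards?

C(11,5) = 11!/(5! x (11-5)!).

Final answer: C(11,5) = 462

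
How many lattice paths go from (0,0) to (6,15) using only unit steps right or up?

Each path has 6 right steps and 15 up steps in some order (21 steps total).
Choose which 15 of the 21 steps are up: C(21,15).

Final answer: C(21,15) = 54264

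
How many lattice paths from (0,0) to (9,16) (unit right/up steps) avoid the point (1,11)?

Total paths to (9,16): C(25,16) = 2042975.
Paths through (1,11): C(12,11) x C(13,5) = 15444.
Avoiding (1,11): 2042975 - 15444.

Final answer: 2027531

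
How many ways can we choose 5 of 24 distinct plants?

C(24,5) = 24!/(5! x 19!).

Final answer: \binom{24}{5} = 42504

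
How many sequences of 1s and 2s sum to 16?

Let f(n) count the ways. The last step is size 1 or 2, so f(n) = f(n-1) + f(n-2) with f(1)=1, f(2)=2.
Building up term by term: f(1)=1, f(2)=2, f(3)=3, f(4)=5, f(5)=8, f(6)=13, f(7)=21, f(8)=34, f(9)=55, f(10)=89, f(11)=144, f(12)=233, f(13)=377, f(14)=610, f(15)=987, f(16)=1597.

Final answer: 1597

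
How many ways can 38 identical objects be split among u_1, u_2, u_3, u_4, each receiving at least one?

Substitute u'_i = u_i - 1 (so u'_i >= 0). Then sum u'_i = 38 - 4 = 34.
Stars and bars: C(34+4-1, 4-1) = C(37,3).

Final answer: C(37,3) = 7770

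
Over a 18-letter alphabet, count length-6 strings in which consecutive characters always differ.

First character: 18 choices. Each subsequent: 17 choices (must differ from the previous one).
Total: 18 x 17^5.

Final answer: 18 x 17^{5} = 25557426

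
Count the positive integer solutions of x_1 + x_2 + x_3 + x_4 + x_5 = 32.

Substitute x'_i = x_i - 1 (so x'_i >= 0). Then sum x'_i = 32 - 5 = 27.
Stars and bars: C(27+5-1, 5-1) = C(31,4).

Final answer: C(31,4) = 31465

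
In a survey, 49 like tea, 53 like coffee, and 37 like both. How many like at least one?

|A union B| = |A| + |B| - |A intersect B| = 49 + 53 - 37.

Final answer: 65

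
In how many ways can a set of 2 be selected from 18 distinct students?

C(18,2) = 18!/(2! x (18-2)!).

Final answer: C(18,2) = 153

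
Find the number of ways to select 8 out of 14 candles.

C(14,8) = 14!/(8! x (14-8)!).

Final answer: C(14,8) = 3003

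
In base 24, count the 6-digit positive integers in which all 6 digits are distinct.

The leading digit has 23 choices (anything but zero); the next has 23 (anything but the first), then 22, and so on, one fewer each time.
Total: 23 x 23 x 22 x 21 x 20 x 19.

Final answer: 92871240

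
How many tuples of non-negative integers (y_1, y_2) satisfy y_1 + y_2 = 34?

Stars and bars with 34 stars and 1 bars:
C(34+2-1, 2-1) = C(35,1).

Final answer: C(35,1) = 35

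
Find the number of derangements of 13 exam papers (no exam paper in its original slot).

D(n) = (n-1)(D(n-1) + D(n-2)), D(0)=1, D(1)=0.
D(2) = 1 x (0 + 1) = 1
D(3) = 2 x (1 + 0) = 2
D(4) = 3 x (2 + 1) = 9
D(5) = 4 x (9 + 2) = 44
D(6) = 5 x (44 + 9) = 265
D(7) = 6 x (265 + 44) = 1854
D(8) = 7 x (1854 + 265) = 14833
D(9) = 8 x (14833 + 1854) = 133496
D(10) = 9 x (133496 + 14833) = 1334961
D(11) = 10 x (1334961 + 133496) = 14684570
D(12) = 11 x (14684570 + 1334961) = 176214841
D(13) = 12 x (D(12) + D(11)) = 12 x (176214841 + 14684570)

Final answer: D(13) = 2290792932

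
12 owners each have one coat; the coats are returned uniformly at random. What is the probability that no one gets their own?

D(n) = (n-1)(D(n-1) + D(n-2)), D(0)=1, D(1)=0.
Building up: D(2)=1, D(3)=2, D(4)=9, D(5)=44, D(6)=265, D(7)=1854, D(8)=14833, D(9)=133496, D(10)=1334961, D(11)=14684570, D(12)=176214841.
Total arrangements: 12! = 479001600.
Probability = D(12)/12! = 16019531/43545600.

Final answer: D(12)/12! = 176214841/479001600 = 0.367879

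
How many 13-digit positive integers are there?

These are the integers in [10^12, 10^13), so the count is 10^13 - 10^12 = 9 x 10^12.

Final answer: 9000000000000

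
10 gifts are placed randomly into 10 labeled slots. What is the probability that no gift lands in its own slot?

D(n) = (n-1)(D(n-1) + D(n-2)), D(0)=1, D(1)=0.
Building up: D(2)=1, D(3)=2, D(4)=9, D(5)=44, D(6)=265, D(7)=1854, D(8)=14833, D(9)=133496, D(10)=1334961.
Total arrangements: 10! = 3628800.
Probability = D(10)/10! = 16481/44800.

Final answer: D(10)/10! = 1334961/3628800 = 0.367879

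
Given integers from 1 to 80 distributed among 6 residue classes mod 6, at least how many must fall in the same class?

By pigeonhole with 80 objects and 6 categories: ceiling(80/6).

Final answer: 14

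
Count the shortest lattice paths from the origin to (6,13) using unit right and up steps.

Each path has 6 right steps and 13 up steps in some order (19 steps total).
Choose which 13 of the 19 steps are up: C(19,13).

Final answer: C(19,13) = 27132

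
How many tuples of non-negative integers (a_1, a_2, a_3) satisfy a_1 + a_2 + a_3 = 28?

Stars and bars with 28 stars and 2 bars:
C(28+3-1, 3-1) = C(30,2).

Final answer: C(30,2) = 435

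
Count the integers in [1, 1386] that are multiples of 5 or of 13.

Multiples of 5: 277. Multiples of 13: 106. Of both (lcm=65): 21.
By inclusion-exclusion: 277 + 106 - 21.

Final answer: 362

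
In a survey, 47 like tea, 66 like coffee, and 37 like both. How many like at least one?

|A union B| = |A| + |B| - |A intersect B| = 47 + 66 - 37.

Final answer: 76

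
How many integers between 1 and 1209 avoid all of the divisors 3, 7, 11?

|div by 3|=403, |div by 7|=172, |div by 11|=109.
|div by 3&7|=57, |div by 3&11|=36, |div by 7&11|=15, |div by all|=5.
By inclusion-exclusion, divisible by at least one: 403+172+109-57-36-15+5 = 581.
Not divisible by any: 1209 - 581.

Final answer: 628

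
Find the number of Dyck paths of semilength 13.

Total monotonic paths to (13,13): C(26,13) = 10400600.
A path is bad iff it touches y = x + 1; reflecting its initial segment maps bad paths bijectively onto all paths to (12,14), of which there are C(26,14) = 9657700.
Valid Dyck paths: 10400600 - 9657700.
(Check: C(26,13) - C(26,14) = C(26,13)/14, the Catalan number C_{13}.)

Final answer: C_{13} = 742900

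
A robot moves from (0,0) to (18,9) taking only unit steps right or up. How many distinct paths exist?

Each path has 18 right steps and 9 up steps in some order (27 steps total).
Choose which 9 of the 27 steps are up: C(27,9).

Final answer: C(27,9) = 4686825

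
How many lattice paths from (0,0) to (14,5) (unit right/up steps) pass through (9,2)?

Paths (0,0)->(9,2): C(11,2) = 55.
Paths (9,2)->(14,5): C(8,3) = 56.
By multiplication principle: 55 x 56.

Final answer: 3080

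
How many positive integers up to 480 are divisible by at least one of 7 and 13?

Multiples of 7: 68. Multiples of 13: 36. Of both (lcm=91): 5.
By inclusion-exclusion: 68 + 36 - 5.

Final answer: 99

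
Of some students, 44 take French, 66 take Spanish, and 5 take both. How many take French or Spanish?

|A union B| = |A| + |B| - |A intersect B| = 44 + 66 - 5.

Final answer: 105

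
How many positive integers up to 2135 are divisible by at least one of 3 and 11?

Multiples of 3: 711. Multiples of 11: 194. Of both (lcm=33): 64.
By inclusion-exclusion: 711 + 194 - 64.

Final answer: 841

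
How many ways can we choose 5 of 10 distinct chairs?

C(10,5) = 10!/(5! x (10-5)!).

Final answer: C(10,5) = 252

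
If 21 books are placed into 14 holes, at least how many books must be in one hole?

By the pigeonhole principle: ceiling(21/14).

Final answer: 2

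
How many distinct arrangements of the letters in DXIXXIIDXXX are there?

Letters (D:2, I:3, X:6). Total letters: 11.
Permutations = 11!/(6! x 3! x 2!).

Final answer: 4620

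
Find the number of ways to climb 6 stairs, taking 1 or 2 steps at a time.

Let f(n) be the number of climbs. Removing the last move (1 or 2 steps) gives f(n) = f(n-1) + f(n-2); base cases f(1)=1, f(2)=2.
Iterating the recurrence: f(1)=1, f(2)=2, f(3)=3, f(4)=5, f(5)=8, f(6)=13.

Final answer: 13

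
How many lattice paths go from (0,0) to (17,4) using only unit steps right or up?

Each path has 17 right steps and 4 up steps in some order (21 steps total).
Choose which 4 of the 21 steps are up: C(21,4).

Final answer: C(21,4) = 5985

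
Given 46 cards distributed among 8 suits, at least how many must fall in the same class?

By pigeonhole with 46 objects and 8 categories: ceiling(46/8).

Final answer: 6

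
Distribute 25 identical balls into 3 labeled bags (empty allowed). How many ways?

Stars and bars: C(n+k-1, k-1) = C(27,2).

Final answer: C(27,2) = 351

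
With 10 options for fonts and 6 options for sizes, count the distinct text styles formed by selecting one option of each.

By the multiplication principle: 10 x 6.

Final answer: 60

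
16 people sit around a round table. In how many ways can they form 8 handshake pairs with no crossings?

This is a standard Catalan-number count: the answer is C_n. Here n = 16/2 = 8.
C_n = (2n)!/(n!(n+1)!), so C_{8} = 16!/(8! x 9!) = C(16,8)/9 = 12870/9.

Final answer: C_{8} = 1430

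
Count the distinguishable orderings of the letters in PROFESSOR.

Letters (E:1, F:1, O:2, P:1, R:2, S:2). Total letters: 9.
Permutations = 9!/(2! x 2! x 2!).

Final answer: 45360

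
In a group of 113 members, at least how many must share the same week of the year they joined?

There are 52 possible values for week of the year they joined. With 113 members and 52 categories, by pigeonhole: ceiling(113/52).

Final answer: 3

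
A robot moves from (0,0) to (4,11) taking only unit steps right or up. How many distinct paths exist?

Each path has 4 right steps and 11 up steps in some order (15 steps total).
Choose which 11 of the 15 steps are up: C(15,11).

Final answer: C(15,11) = 1365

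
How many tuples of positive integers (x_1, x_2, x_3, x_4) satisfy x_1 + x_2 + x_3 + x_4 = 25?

Substitute x'_i = x_i - 1 (so x'_i >= 0). Then sum x'_i = 25 - 4 = 21.
Stars and bars: C(21+4-1, 4-1) = C(24,3).

Final answer: C(24,3) = 2024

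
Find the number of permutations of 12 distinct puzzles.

The number of ways to arrange 12 distinct objects is 12!.

Final answer: 12! = 479001600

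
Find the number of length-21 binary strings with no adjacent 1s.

A valid string ends in 0 (append to any length-(n-1) valid string) or in 01 (append to any length-(n-2) valid string), so a(n) = a(n-1) + a(n-2) with a(1)=2, a(2)=3.
Iterating the recurrence: a(1)=2, a(2)=3, a(3)=5, a(4)=8, a(5)=13, a(6)=21, a(7)=34, a(8)=55, a(9)=89, a(10)=144, a(11)=233, a(12)=377, a(13)=610, a(14)=987, a(15)=1597, a(16)=2584, a(17)=4181, a(18)=6765, a(19)=10946, a(20)=17711, a(21)=28657.

Final answer: 28657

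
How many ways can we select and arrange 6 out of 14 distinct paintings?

P(14,6) = 14!/(14-6)! = 14!/8!.

Final answer: P(14,6) = 2162160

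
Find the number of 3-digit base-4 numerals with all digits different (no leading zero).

The leading digit has 3 choices (anything but zero); the next has 3 (anything but the first), then 2, and so on, one fewer each time.
Total: 3 x 3 x 2.

Final answer: 18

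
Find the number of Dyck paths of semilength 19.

Total monotonic paths to (19,19): C(38,19) = 35345263800.
Reflecting each bad path at its first crossing gives a bijection with paths to (18,20): C(38,20) = 33578000610.
Valid Dyck paths: 35345263800 - 33578000610.
(These counts are the Catalan numbers.)

Final answer: C_{19} = 1767263190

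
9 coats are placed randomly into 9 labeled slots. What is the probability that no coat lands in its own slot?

Use the recurrence D(n) = (n-1)(D(n-1) + D(n-2)) with D(0)=1, D(1)=0.
Building up: D(2)=1, D(3)=2, D(4)=9, D(5)=44, D(6)=265, D(7)=1854, D(8)=14833, D(9)=133496.
Total arrangements: 9! = 362880.
Probability = D(9)/9! = 16687/45360.

Final answer: D(9)/9! = 133496/362880 = 0.367879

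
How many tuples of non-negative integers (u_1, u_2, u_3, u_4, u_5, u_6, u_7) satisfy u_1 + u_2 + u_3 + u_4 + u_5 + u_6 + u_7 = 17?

Stars and bars with 17 stars and 6 bars:
C(17+7-1, 7-1) = C(23,6).

Final answer: C(23,6) = 100947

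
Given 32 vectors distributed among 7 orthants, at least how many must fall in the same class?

By pigeonhole with 32 objects and 7 categories: ceiling(32/7).

Final answer: 5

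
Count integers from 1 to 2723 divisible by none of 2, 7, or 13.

|div by 2|=1361, |div by 7|=389, |div by 13|=209.
|div by 2&7|=194, |div by 2&13|=104, |div by 7&13|=29, |div by all|=14.
By inclusion-exclusion, divisible by at least one: 1361+389+209-194-104-29+14 = 1646.
Not divisible by any: 2723 - 1646.

Final answer: 1077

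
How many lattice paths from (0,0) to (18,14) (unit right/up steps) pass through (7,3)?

Paths (0,0)->(7,3): C(10,3) = 120.
Paths (7,3)->(18,14): C(22,11) = 705432.
By multiplication principle: 120 x 705432.

Final answer: 84651840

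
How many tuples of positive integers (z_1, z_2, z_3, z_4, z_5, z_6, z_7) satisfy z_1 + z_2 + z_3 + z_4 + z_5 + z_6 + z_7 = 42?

Substitute z'_i = z_i - 1 (so z'_i >= 0). Then sum z'_i = 42 - 7 = 35.
Stars and bars: C(35+7-1, 7-1) = C(41,6).

Final answer: C(41,6) = 4496388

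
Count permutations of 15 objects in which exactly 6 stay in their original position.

Choose which 6 elements are fixed: C(15,6) = 5005.
Derange the remaining 9 using D(j) = (j-1)(D(j-1) + D(j-2)), D(0)=1, D(1)=0: D(2)=1, D(3)=2, D(4)=9, D(5)=44, D(6)=265, D(7)=1854, D(8)=14833, D(9)=133496.
Total: 5005 x 133496.

Final answer: C(15,6) D(9) = 668147480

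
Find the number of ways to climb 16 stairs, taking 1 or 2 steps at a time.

Let f(n) count the ways. The last step is size 1 or 2, so f(n) = f(n-1) + f(n-2) with f(1)=1, f(2)=2.
Computing successive values: f(1)=1, f(2)=2, f(3)=3, f(4)=5, f(5)=8, f(6)=13, f(7)=21, f(8)=34, f(9)=55, f(10)=89, f(11)=144, f(12)=233, f(13)=377, f(14)=610, f(15)=987, f(16)=1597.

Final answer: 1597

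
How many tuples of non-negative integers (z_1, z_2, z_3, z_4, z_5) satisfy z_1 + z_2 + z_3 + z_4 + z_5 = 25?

Stars and bars with 25 stars and 4 bars:
C(25+5-1, 5-1) = C(29,4).

Final answer: C(29,4) = 23751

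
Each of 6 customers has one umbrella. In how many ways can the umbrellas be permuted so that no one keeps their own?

Use the recurrence D(n) = (n-1)(D(n-1) + D(n-2)) with D(0)=1, D(1)=0.
D(2) = 1 x (0 + 1) = 1
D(3) = 2 x (1 + 0) = 2
D(4) = 3 x (2 + 1) = 9
D(5) = 4 x (9 + 2) = 44
D(6) = 5 x (D(5) + D(4)) = 5 x (44 + 9)

Final answer: D(6) = 265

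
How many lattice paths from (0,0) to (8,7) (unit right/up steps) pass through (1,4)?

Paths (0,0)->(1,4): C(5,4) = 5.
Paths (1,4)->(8,7): C(10,3) = 120.
By multiplication principle: 5 x 120.

Final answer: 600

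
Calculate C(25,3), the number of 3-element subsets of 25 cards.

C(25,3) = 25!/(3! x (25-3)!).

Final answer: C(25,3) = 2300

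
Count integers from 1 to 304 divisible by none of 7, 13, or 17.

|div by 7|=43, |div by 13|=23, |div by 17|=17.
|div by 7&13|=3, |div by 7&17|=2, |div by 13&17|=1, |div by all|=0.
By inclusion-exclusion, divisible by at least one: 43+23+17-3-2-1+0 = 77.
Not divisible by any: 304 - 77.

Final answer: 227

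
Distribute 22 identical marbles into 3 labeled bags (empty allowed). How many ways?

Stars and bars: C(n+k-1, k-1) = C(24,2).

Final answer: C(24,2) = 276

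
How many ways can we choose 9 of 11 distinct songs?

C(11,9) = 11!/(9! x 2!).

Final answer: \binom{11}{9} = 55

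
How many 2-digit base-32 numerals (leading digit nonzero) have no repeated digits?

The leading digit has 31 choices (anything but zero); the next has 31 (anything but the first), then 30, and so on, one fewer each time.
Total: 31 x 31.

Final answer: 961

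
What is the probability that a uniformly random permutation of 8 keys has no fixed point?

Use the recurrence D(n) = (n-1)(D(n-1) + D(n-2)) with D(0)=1, D(1)=0.
Building up: D(2)=1, D(3)=2, D(4)=9, D(5)=44, D(6)=265, D(7)=1854, D(8)=14833.
Total arrangements: 8! = 40320.
Probability = D(8)/8! = 2119/5760.

Final answer: D(8)/8! = 14833/40320 = 0.367882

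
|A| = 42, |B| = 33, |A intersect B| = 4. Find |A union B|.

|A union B| = |A| + |B| - |A intersect B| = 42 + 33 - 4.

Final answer: 71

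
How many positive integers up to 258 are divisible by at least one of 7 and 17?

Multiples of 7: 36. Multiples of 17: 15. Of both (lcm=119): 2.
By inclusion-exclusion: 36 + 15 - 2.

Final answer: 49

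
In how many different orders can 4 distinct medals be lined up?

The number of ways to arrange 4 distinct objects is 4!.

Final answer: 4! = 24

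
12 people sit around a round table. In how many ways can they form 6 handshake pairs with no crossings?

The structures are counted by the Catalan number C_n. Here n = 12/2 = 6.
C_n = C(2n,n)/(n+1), so C_{6} = C(12,6)/7 = 924/7.

Final answer: C_{6} = 132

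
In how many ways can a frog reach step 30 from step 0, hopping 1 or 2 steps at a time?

Let f(n) count the ways. The last step is size 1 or 2, so f(n) = f(n-1) + f(n-2) with f(1)=1, f(2)=2.
Computing successive values: f(1)=1, f(2)=2, f(3)=3, f(4)=5, f(5)=8, f(6)=13, f(7)=21, f(8)=34, f(9)=55, f(10)=89, f(11)=144, f(12)=233, f(13)=377, f(14)=610, f(15)=987, f(16)=1597, f(17)=2584, f(18)=4181, f(19)=6765, f(20)=10946, f(21)=17711, f(22)=28657, f(23)=46368, f(24)=75025, f(25)=121393, f(26)=196418, f(27)=317811, f(28)=514229, f(29)=832040, f(30)=1346269.

Final answer: 1346269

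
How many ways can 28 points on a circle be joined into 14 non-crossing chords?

This is a standard Catalan-number count: the answer is C_n. Here n = 28/2 = 14.
Using C_0 = 1 and C_(k+1) = C_k x 2(2k+1)/(k+2), build up term by term: C_1=1, C_2=2, C_3=5, C_4=14, C_5=42, C_6=132, C_7=429, C_8=1430, C_9=4862, C_10=16796, C_11=58786, C_12=208012, C_13=742900, C_14=2674440.

Final answer: C_{14} = 2674440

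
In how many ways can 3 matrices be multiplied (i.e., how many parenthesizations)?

This is a standard Catalan-number count: the answer is C_n. Here n = 3 - 1 = 2.
C_n = (2n)!/(n!(n+1)!), so C_{2} = 4!/(2! x 3!) = C(4,2)/3 = 6/3.

Final answer: C_{2} = 2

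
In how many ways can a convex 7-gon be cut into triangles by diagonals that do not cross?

The structures are counted by the Catalan number C_n. Here n = 7 - 2 = 5.
Using C_0 = 1 and C_(k+1) = C_k x 2(2k+1)/(k+2), build up term by term: C_1=1, C_2=2, C_3=5, C_4=14, C_5=42.

Final answer: C_{5} = 42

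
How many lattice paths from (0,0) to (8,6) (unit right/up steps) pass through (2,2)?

Paths (0,0)->(2,2): C(4,2) = 6.
Paths (2,2)->(8,6): C(10,4) = 210.
By multiplication principle: 6 x 210.

Final answer: 1260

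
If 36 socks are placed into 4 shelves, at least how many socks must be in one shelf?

By the pigeonhole principle: ceiling(36/4).

Final answer: 9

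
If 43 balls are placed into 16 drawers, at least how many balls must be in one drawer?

By the pigeonhole principle: ceiling(43/16).

Final answer: 3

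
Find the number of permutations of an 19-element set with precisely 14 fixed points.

Choose which 14 elements are fixed: C(19,14) = 11628.
Derange the remaining 5 using D(j) = (j-1)(D(j-1) + D(j-2)), D(0)=1, D(1)=0: D(2)=1, D(3)=2, D(4)=9, D(5)=44.
Total: 11628 x 44.

Final answer: C(19,14) D(5) = 511632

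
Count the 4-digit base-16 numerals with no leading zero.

Leading digit: 15 options (nonzero). Other 3 digit(s): 16 options each.
Total: 15 x 16^3.

Final answer: 61440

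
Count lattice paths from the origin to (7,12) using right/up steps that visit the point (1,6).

Paths (0,0)->(1,6): C(7,6) = 7.
Paths (1,6)->(7,12): C(12,6) = 924.
By multiplication principle: 7 x 924.

Final answer: 6468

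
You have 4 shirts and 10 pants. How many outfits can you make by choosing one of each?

By the multiplication principle: 4 x 10.

Final answer: 40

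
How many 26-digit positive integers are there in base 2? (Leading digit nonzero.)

These are the integers in [2^25, 2^26), so the count is 2^26 - 2^25 = 1 x 2^25.

Final answer: 33554432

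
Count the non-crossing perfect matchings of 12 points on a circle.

The structures are counted by the Catalan number C_n. Here n = 12/2 = 6.
C_n = C(2n,n)/(n+1), so C_{6} = C(12,6)/7 = 924/7.

Final answer: C_{6} = 132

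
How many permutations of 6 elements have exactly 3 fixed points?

Choose which 3 elements are fixed: C(6,3) = 20.
Derange the remaining 3 using D(j) = (j-1)(D(j-1) + D(j-2)), D(0)=1, D(1)=0: D(2)=1, D(3)=2.
Total: 20 x 2.

Final answer: C(6,3) D(3) = 40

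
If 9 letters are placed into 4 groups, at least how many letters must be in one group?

By the pigeonhole principle: ceiling(9/4).

Final answer: 3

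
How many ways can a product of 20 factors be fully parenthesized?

The structures are counted by the Catalan number C_n. Here n = 20 - 1 = 19.
C_n = C(2n,n) - C(2n,n+1), so C_{19} = C(38,19) - C(38,20) = 35345263800 - 33578000610.

Final answer: C_{19} = 1767263190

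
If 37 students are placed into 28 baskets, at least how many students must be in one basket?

By the pigeonhole principle: ceiling(37/28).

Final answer: 2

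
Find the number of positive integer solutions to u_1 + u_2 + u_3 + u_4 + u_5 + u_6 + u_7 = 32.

Substitute u'_i = u_i - 1 (so u'_i >= 0). Then sum u'_i = 32 - 7 = 25.
Stars and bars: C(25+7-1, 7-1) = C(31,6).

Final answer: C(31,6) = 736281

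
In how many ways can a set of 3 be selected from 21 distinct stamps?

C(21,3) = 21!/(3! x (21-3)!).

Final answer: C(21,3) = 1330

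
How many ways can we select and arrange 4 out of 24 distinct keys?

P(24,4) = 24!/(24-4)! = 24!/20!.

Final answer: P(24,4) = 255024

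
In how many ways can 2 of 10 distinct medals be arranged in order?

P(10,2) = 10!/(10-2)! = 10!/8!.

Final answer: P(10,2) = 90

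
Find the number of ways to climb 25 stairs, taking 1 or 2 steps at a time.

Let f(n) be the number of climbs. Removing the last move (1 or 2 steps) gives f(n) = f(n-1) + f(n-2); base cases f(1)=1, f(2)=2.
Computing successive values: f(1)=1, f(2)=2, f(3)=3, f(4)=5, f(5)=8, f(6)=13, f(7)=21, f(8)=34, f(9)=55, f(10)=89, f(11)=144, f(12)=233, f(13)=377, f(14)=610, f(15)=987, f(16)=1597, f(17)=2584, f(18)=4181, f(19)=6765, f(20)=10946, f(21)=17711, f(22)=28657, f(23)=46368, f(24)=75025, f(25)=121393.

Final answer: 121393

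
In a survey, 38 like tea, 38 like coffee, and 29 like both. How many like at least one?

|A union B| = |A| + |B| - |A intersect B| = 38 + 38 - 29.

Final answer: 47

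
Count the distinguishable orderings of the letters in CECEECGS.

Letters (C:3, E:3, G:1, S:1). Total letters: 8.
Permutations = 8!/(3! x 3!).

Final answer: 1120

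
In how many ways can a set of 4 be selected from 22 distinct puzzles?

C(22,4) = 22!/(4! x (22-4)!).

Final answer: C(22,4) = 7315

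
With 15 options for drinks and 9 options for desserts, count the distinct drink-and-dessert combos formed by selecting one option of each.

By the multiplication principle: 15 x 9.

Final answer: 135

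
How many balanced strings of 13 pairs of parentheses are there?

This is counted by the nth Catalan number C_n. Here n = 13 (pairs).
Using C_0 = 1 and C_(k+1) = C_k x 2(2k+1)/(k+2), build up term by term: C_1=1, C_2=2, C_3=5, C_4=14, C_5=42, C_6=132, C_7=429, C_8=1430, C_9=4862, C_10=16796, C_11=58786, C_12=208012, C_13=742900.

Final answer: C_{13} = 742900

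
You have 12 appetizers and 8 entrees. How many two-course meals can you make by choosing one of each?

By the multiplication principle: 12 x 8.

Final answer: 96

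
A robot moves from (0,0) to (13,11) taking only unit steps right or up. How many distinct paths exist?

Each path has 13 right steps and 11 up steps in some order (24 steps total).
Choose which 11 of the 24 steps are up: C(24,11).

Final answer: C(24,11) = 2496144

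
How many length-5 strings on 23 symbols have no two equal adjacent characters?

First character: 23 choices. Each subsequent: 22 choices (must differ from the previous one).
Total: 23 x 22^4.

Final answer: 23 x 22^{4} = 5387888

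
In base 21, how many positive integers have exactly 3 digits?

These are the integers in [21^2, 21^3), so the count is 21^3 - 21^2 = 20 x 21^2.

Final answer: 8820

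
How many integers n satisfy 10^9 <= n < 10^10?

These are the integers in [10^9, 10^10), so the count is 10^10 - 10^9 = 9 x 10^9.

Final answer: 9000000000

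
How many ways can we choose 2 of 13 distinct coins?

C(13,2) = 13!/(2! x (13-2)!).

Final answer: C(13,2) = 78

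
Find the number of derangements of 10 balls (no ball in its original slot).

Derangements satisfy D(n) = (n-1)(D(n-1) + D(n-2)), starting from D(0)=1, D(1)=0.
D(2) = 1 x (0 + 1) = 1
D(3) = 2 x (1 + 0) = 2
D(4) = 3 x (2 + 1) = 9
D(5) = 4 x (9 + 2) = 44
D(6) = 5 x (44 + 9) = 265
D(7) = 6 x (265 + 44) = 1854
D(8) = 7 x (1854 + 265) = 14833
D(9) = 8 x (14833 + 1854) = 133496
D(10) = 9 x (D(9) + D(8)) = 9 x (133496 + 14833)

Final answer: D(10) = 1334961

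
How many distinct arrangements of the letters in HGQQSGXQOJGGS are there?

Letters (G:4, H:1, J:1, O:1, Q:3, S:2, X:1). Total letters: 13.
Permutations = 13!/(4! x 3! x 2!).

Final answer: 21621600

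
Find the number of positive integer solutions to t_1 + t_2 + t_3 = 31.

Substitute t'_i = t_i - 1 (so t'_i >= 0). Then sum t'_i = 31 - 3 = 28.
Stars and bars: C(28+3-1, 3-1) = C(30,2).

Final answer: C(30,2) = 435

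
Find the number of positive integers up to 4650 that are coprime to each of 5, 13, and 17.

|div by 5|=930, |div by 13|=357, |div by 17|=273.
|div by 5&13|=71, |div by 5&17|=54, |div by 13&17|=21, |div by all|=4.
By inclusion-exclusion, divisible by at least one: 930+357+273-71-54-21+4 = 1418.
Not divisible by any: 4650 - 1418.

Final answer: 3232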